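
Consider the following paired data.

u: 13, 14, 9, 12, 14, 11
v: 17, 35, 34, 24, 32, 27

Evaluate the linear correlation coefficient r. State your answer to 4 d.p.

n = 6, Σu = 73, Σv = 169, Σu² = 907, Σv² = 4999, Σuv = 2050
nΣuv − ΣuΣv = 12300 − 12337 = -37
nΣu² − (Σu)² = 5442 − 5329 = 113; nΣv² − (Σv)² = 29994 − 28561 = 1433
r = -37 / √(113 × 1433) = -37 / 402.4040 ≈ -0.0919

-0.0919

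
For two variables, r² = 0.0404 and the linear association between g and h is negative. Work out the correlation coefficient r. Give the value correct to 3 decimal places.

|r| = √0.0404 = 0.201
The association is negative, so r = −0.201.

-0.201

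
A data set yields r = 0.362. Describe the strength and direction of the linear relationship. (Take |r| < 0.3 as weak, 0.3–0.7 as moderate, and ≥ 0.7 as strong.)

moderate positive

r = 0.362 > 0 so the relationship is positive.
|r| = 0.362, which falls in the moderate range.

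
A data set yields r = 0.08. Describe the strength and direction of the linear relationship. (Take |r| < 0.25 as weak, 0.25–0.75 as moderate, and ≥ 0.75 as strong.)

r = 0.08 > 0 so the relationship is positive.
|r| = 0.08, which falls in the weak range.

weak positive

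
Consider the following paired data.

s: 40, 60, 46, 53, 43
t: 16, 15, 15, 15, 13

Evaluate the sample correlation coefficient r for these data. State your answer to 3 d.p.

n = 5, Σs = 242, Σt = 74, Σs² = 11974, Σt² = 1100, Σst = 3584
nΣst − ΣsΣt = 17920 − 17908 = 12
nΣs² − (Σs)² = 59870 − 58564 = 1306; nΣt² − (Σt)² = 5500 − 5476 = 24
r = 12 / √(1306 × 24) = 12 / 177.0424 ≈ 0.068

0.068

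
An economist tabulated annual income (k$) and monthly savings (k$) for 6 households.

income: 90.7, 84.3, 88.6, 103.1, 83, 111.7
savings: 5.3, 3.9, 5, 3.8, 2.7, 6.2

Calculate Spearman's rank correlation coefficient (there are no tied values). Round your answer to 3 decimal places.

Rank income: 4, 2, 3, 5, 1, 6
Rank savings: 5, 3, 4, 2, 1, 6
d = rank(income) − rank(savings): -1, -1, -1, 3, 0, 0; Σd² = 12
ρ = 1 − 6Σd² / [n(n²−1)] = 1 − 6×12 / (6×35) = 1 − 72/210 ≈ 0.657

0.657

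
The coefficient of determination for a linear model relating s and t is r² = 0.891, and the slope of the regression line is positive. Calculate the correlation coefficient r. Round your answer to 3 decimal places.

|r| = √0.891 = 0.944
The association is positive, so r = 0.944.

0.944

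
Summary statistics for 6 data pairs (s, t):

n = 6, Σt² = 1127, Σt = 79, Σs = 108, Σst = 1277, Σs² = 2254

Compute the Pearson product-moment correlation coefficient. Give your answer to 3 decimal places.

-0.884

r = (nΣst − ΣsΣt) / √[(nΣs² − (Σs)²)(nΣt² − (Σt)²)]
Numerator: 6×1277 − 108×79 = -870
Denominator: √[(13524 − 11664)(6762 − 6241)] = √[1860 × 521] = 984.4085
r = -870 / 984.4085 ≈ -0.884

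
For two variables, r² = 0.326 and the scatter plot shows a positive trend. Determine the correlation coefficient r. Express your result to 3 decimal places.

0.571

|r| = √0.326 = 0.571
The association is positive, so r = 0.571.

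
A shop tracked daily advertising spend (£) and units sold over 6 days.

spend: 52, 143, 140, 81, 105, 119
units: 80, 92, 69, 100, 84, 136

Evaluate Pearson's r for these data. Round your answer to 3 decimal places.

n = 6, Σx = 640, Σy = 561, Σx² = 74500, Σy² = 55177, Σxy = 60080
nΣxy − ΣxΣy = 360480 − 359040 = 1440
nΣx² − (Σx)² = 447000 − 409600 = 37400; nΣy² − (Σy)² = 331062 − 314721 = 16341
r = 1440 / √(37400 × 16341) = 1440 / 24721.5169 ≈ 0.058

0.058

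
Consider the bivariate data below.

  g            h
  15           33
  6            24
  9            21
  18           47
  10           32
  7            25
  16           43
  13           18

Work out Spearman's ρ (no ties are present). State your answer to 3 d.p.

Rank g: 6, 1, 3, 8, 4, 2, 7, 5
Rank h: 6, 3, 2, 8, 5, 4, 7, 1
d = rank(g) − rank(h): 0, -2, 1, 0, -1, -2, 0, 4; Σd² = 26
ρ = 1 − 6Σd² / [n(n²−1)] = 1 − 6×26 / (8×63) = 1 − 156/504 ≈ 0.690

0.690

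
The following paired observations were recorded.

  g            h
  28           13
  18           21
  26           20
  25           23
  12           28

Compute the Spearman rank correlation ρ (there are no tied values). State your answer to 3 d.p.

-0.900

Rank g: 5, 2, 4, 3, 1
Rank h: 1, 3, 2, 4, 5
d = rank(g) − rank(h): 4, -1, 2, -1, -4; Σd² = 38
ρ = 1 − 6Σd² / [n(n²−1)] = 1 − 6×38 / (5×24) = 1 − 228/120 ≈ -0.900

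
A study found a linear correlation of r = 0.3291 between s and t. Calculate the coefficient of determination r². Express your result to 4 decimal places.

r² = (0.3291)² = 0.1083

0.1083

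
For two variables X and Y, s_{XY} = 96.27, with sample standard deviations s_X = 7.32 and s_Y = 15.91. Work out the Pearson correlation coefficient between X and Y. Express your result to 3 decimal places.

0.827

r = Cov(X,Y) / (s_X · s_Y) = 96.27 / (7.32 × 15.91)
  = 96.27 / 116.4612 ≈ 0.827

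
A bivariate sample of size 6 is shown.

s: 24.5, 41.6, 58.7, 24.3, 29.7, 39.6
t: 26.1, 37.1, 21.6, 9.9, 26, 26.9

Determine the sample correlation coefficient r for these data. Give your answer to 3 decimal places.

0.268

n = 6, Σs = 218.4, Σt = 147.6, Σs² = 8817.24, Σt² = 4021.8, Σst = 5528.74
nΣst − ΣsΣt = 33172.44 − 32235.84 = 936.6
nΣs² − (Σs)² = 52903.44 − 47698.56 = 5204.88; nΣt² − (Σt)² = 24130.8 − 21785.76 = 2345.04
r = 936.6 / √(5204.88 × 2345.04) = 936.6 / 3493.6588 ≈ 0.268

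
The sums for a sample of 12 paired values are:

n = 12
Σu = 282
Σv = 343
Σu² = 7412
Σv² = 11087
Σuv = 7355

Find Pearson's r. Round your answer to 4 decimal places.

-0.7030

r = (nΣuv − ΣuΣv) / √[(nΣu² − (Σu)²)(nΣv² − (Σv)²)]
Numerator: 12×7355 − 282×343 = -8466
Denominator: √[(88944 − 79524)(133044 − 117649)] = √[9420 × 15395] = 12042.4624
r = -8466 / 12042.4624 ≈ -0.7030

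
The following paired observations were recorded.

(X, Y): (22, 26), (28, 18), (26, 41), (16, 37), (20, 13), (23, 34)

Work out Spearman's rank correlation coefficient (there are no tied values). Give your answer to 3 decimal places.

Rank X: 3, 6, 5, 1, 2, 4
Rank Y: 3, 2, 6, 5, 1, 4
d = rank(X) − rank(Y): 0, 4, -1, -4, 1, 0; Σd² = 34
ρ = 1 − 6Σd² / [n(n²−1)] = 1 − 6×34 / (6×35) = 1 − 204/210 ≈ 0.029

0.029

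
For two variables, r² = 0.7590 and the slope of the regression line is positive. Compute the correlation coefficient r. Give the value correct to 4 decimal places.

0.8712

|r| = √0.7590 = 0.8712
The association is positive, so r = 0.8712.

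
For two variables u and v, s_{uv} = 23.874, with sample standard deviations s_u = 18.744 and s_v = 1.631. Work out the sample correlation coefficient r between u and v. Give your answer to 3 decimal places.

0.781

r = Cov(u,v) / (s_u · s_v) = 23.874 / (18.744 × 1.631)
  = 23.874 / 30.5715 ≈ 0.781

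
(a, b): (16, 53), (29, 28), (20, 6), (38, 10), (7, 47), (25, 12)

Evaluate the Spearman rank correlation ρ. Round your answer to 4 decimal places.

-0.5429

Rank a: 2, 5, 3, 6, 1, 4
Rank b: 6, 4, 1, 2, 5, 3
d = rank(a) − rank(b): -4, 1, 2, 4, -4, 1; Σd² = 54
ρ = 1 − 6Σd² / [n(n²−1)] = 1 − 6×54 / (6×35) = 1 − 324/210 ≈ -0.5429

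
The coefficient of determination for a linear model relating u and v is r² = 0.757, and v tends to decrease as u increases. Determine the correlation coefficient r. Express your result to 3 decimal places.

-0.870

|r| = √0.757 = 0.870
The association is negative, so r = −0.870.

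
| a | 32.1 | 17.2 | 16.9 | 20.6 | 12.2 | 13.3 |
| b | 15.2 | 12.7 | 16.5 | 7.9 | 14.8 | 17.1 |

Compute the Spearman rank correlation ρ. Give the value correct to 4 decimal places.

-0.3714

Rank a: 6, 4, 3, 5, 1, 2
Rank b: 4, 2, 5, 1, 3, 6
d = rank(a) − rank(b): 2, 2, -2, 4, -2, -4; Σd² = 48
ρ = 1 − 6Σd² / [n(n²−1)] = 1 − 6×48 / (6×35) = 1 − 288/210 ≈ -0.3714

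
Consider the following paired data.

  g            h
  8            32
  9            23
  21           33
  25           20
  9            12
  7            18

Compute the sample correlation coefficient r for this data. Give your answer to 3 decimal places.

0.230

n = 6, Σg = 79, Σh = 138, Σg² = 1341, Σh² = 3510, Σgh = 1890
nΣgh − ΣgΣh = 11340 − 10902 = 438
nΣg² − (Σg)² = 8046 − 6241 = 1805; nΣh² − (Σh)² = 21060 − 19044 = 2016
r = 438 / √(1805 × 2016) = 438 / 1907.5849 ≈ 0.230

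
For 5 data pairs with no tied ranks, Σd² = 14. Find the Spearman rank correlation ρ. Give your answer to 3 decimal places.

0.300

ρ = 1 − 6Σd² / [n(n²−1)] = 1 − 6×14 / (5×24)
  = 1 − 84/120 = 1 − 0.7000 ≈ 0.300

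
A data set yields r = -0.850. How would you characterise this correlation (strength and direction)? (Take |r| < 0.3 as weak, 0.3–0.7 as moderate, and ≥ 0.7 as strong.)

r = -0.850 < 0 so the relationship is negative.
|r| = 0.850, which falls in the strong range.

strong negative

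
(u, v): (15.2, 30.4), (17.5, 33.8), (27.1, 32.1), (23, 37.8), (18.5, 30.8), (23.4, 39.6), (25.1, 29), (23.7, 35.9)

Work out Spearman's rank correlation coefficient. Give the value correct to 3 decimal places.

Rank u: 1, 2, 8, 4, 3, 5, 7, 6
Rank v: 2, 5, 4, 7, 3, 8, 1, 6
d = rank(u) − rank(v): -1, -3, 4, -3, 0, -3, 6, 0; Σd² = 80
ρ = 1 − 6Σd² / [n(n²−1)] = 1 − 6×80 / (8×63) = 1 − 480/504 ≈ 0.048

0.048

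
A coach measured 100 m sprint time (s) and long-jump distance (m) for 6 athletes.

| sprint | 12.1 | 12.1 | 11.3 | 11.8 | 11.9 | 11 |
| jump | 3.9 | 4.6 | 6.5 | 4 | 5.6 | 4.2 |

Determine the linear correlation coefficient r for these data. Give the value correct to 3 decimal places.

n = 6, Σx = 70.2, Σy = 28.8, Σx² = 822.36, Σy² = 143.62, Σxy = 336.34
nΣxy − ΣxΣy = 2018.04 − 2021.76 = -3.72
nΣx² − (Σx)² = 4934.16 − 4928.04 = 6.12; nΣy² − (Σy)² = 861.72 − 829.44 = 32.28
r = -3.72 / √(6.12 × 32.28) = -3.72 / 14.0554 ≈ -0.265

-0.265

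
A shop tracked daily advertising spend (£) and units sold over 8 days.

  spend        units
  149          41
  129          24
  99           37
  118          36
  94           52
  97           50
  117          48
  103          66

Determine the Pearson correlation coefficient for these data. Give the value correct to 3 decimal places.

n = 8, Σx = 906, Σy = 354, Σx² = 105110, Σy² = 16786, Σxy = 39268
nΣxy − ΣxΣy = 314144 − 320724 = -6580
nΣx² − (Σx)² = 840880 − 820836 = 20044; nΣy² − (Σy)² = 134288 − 125316 = 8972
r = -6580 / √(20044 × 8972) = -6580 / 13410.2486 ≈ -0.491

-0.491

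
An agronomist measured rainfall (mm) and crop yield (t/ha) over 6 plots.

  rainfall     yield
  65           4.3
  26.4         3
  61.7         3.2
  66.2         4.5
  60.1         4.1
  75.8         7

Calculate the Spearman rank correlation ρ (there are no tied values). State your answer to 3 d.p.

Rank rainfall: 4, 1, 3, 5, 2, 6
Rank yield: 4, 1, 2, 5, 3, 6
d = rank(rainfall) − rank(yield): 0, 0, 1, 0, -1, 0; Σd² = 2
ρ = 1 − 6Σd² / [n(n²−1)] = 1 − 6×2 / (6×35) = 1 − 12/210 ≈ 0.943

0.943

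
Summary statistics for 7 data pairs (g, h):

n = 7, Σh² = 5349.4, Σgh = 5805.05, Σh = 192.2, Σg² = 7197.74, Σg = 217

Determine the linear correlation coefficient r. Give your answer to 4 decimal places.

r = (nΣgh − ΣgΣh) / √[(nΣg² − (Σg)²)(nΣh² − (Σh)²)]
Numerator: 7×5805.05 − 217×192.2 = -1072.05
Denominator: √[(50384.18 − 47089)(37445.8 − 36940.84)] = √[3295.18 × 504.96] = 1289.9357
r = -1072.05 / 1289.9357 ≈ -0.8311

-0.8311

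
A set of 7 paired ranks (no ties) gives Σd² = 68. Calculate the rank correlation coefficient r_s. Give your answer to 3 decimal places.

ρ = 1 − 6Σd² / [n(n²−1)] = 1 − 6×68 / (7×48)
  = 1 − 408/336 = 1 − 1.2143 ≈ -0.214

-0.214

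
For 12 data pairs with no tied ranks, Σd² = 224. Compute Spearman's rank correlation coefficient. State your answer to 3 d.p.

ρ = 1 − 6Σd² / [n(n²−1)] = 1 − 6×224 / (12×143)
  = 1 − 1344/1716 = 1 − 0.7832 ≈ 0.217

0.217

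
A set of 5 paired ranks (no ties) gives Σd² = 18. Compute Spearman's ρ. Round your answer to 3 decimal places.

0.100

ρ = 1 − 6Σd² / [n(n²−1)] = 1 − 6×18 / (5×24)
  = 1 − 108/120 = 1 − 0.9000 ≈ 0.100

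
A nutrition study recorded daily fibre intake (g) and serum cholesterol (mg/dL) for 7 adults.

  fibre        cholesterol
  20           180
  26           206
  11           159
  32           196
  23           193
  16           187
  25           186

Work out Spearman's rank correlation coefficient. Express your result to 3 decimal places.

0.786

Rank fibre: 3, 6, 1, 7, 4, 2, 5
Rank cholesterol: 2, 7, 1, 6, 5, 4, 3
d = rank(fibre) − rank(cholesterol): 1, -1, 0, 1, -1, -2, 2; Σd² = 12
ρ = 1 − 6Σd² / [n(n²−1)] = 1 − 6×12 / (7×48) = 1 − 72/336 ≈ 0.786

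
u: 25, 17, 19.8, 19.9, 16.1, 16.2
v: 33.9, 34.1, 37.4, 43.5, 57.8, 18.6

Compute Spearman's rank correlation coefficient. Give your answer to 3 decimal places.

Rank u: 6, 3, 4, 5, 1, 2
Rank v: 2, 3, 4, 5, 6, 1
d = rank(u) − rank(v): 4, 0, 0, 0, -5, 1; Σd² = 42
ρ = 1 − 6Σd² / [n(n²−1)] = 1 − 6×42 / (6×35) = 1 − 252/210 ≈ -0.200

-0.200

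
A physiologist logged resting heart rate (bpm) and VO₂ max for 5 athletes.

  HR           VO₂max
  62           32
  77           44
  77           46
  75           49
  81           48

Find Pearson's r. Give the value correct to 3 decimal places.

n = 5, Σx = 372, Σy = 219, Σx² = 27888, Σy² = 9781, Σxy = 16477
nΣxy − ΣxΣy = 82385 − 81468 = 917
nΣx² − (Σx)² = 139440 − 138384 = 1056; nΣy² − (Σy)² = 48905 − 47961 = 944
r = 917 / √(1056 × 944) = 917 / 998.4308 ≈ 0.918

0.918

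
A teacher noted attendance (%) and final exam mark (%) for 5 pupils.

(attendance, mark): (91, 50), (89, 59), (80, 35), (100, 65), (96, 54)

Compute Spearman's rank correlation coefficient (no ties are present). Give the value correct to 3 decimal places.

0.700

Rank attendance: 3, 2, 1, 5, 4
Rank mark: 2, 4, 1, 5, 3
d = rank(attendance) − rank(mark): 1, -2, 0, 0, 1; Σd² = 6
ρ = 1 − 6Σd² / [n(n²−1)] = 1 − 6×6 / (5×24) = 1 − 36/120 ≈ 0.700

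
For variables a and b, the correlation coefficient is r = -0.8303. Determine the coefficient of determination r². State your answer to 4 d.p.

r² = (-0.8303)² = 0.6894

0.6894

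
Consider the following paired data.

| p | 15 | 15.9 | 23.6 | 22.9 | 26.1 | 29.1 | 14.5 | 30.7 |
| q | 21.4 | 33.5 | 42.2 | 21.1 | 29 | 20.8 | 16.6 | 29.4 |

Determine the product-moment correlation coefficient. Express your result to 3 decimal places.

0.217

n = 8, Σp = 177.8, Σq = 214, Σp² = 4239.94, Σq² = 6219.82, Σpq = 4838.22
nΣpq − ΣpΣq = 38705.76 − 38049.2 = 656.56
nΣp² − (Σp)² = 33919.52 − 31612.84 = 2306.68; nΣq² − (Σq)² = 49758.56 − 45796 = 3962.56
r = 656.56 / √(2306.68 × 3962.56) = 656.56 / 3023.3025 ≈ 0.217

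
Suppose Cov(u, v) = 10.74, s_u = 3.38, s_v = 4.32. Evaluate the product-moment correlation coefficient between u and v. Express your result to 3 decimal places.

0.736

r = Cov(u,v) / (s_u · s_v) = 10.74 / (3.38 × 4.32)
  = 10.74 / 14.6016 ≈ 0.736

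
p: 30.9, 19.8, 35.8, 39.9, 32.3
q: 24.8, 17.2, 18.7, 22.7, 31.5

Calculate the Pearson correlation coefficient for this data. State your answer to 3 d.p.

0.309

n = 5, Σp = 158.7, Σq = 114.9, Σp² = 5263.79, Σq² = 2768.11, Σpq = 3699.52
nΣpq − ΣpΣq = 18497.6 − 18234.63 = 262.97
nΣp² − (Σp)² = 26318.95 − 25185.69 = 1133.26; nΣq² − (Σq)² = 13840.55 − 13202.01 = 638.54
r = 262.97 / √(1133.26 × 638.54) = 262.97 / 850.6655 ≈ 0.309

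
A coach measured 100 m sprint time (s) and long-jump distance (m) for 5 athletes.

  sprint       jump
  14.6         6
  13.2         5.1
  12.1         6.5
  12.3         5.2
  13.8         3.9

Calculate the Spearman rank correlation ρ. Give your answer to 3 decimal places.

Rank sprint: 5, 3, 1, 2, 4
Rank jump: 4, 2, 5, 3, 1
d = rank(sprint) − rank(jump): 1, 1, -4, -1, 3; Σd² = 28
ρ = 1 − 6Σd² / [n(n²−1)] = 1 − 6×28 / (5×24) = 1 − 168/120 ≈ -0.400

-0.400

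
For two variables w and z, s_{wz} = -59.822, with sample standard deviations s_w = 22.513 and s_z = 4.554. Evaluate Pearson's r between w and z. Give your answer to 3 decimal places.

r = Cov(w,z) / (s_w · s_z) = -59.822 / (22.513 × 4.554)
  = -59.822 / 102.5242 ≈ -0.583

-0.583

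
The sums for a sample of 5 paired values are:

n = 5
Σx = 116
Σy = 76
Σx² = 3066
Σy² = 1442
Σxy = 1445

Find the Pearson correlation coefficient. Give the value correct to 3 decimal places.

r = (nΣxy − ΣxΣy) / √[(nΣx² − (Σx)²)(nΣy² − (Σy)²)]
Numerator: 5×1445 − 116×76 = -1591
Denominator: √[(15330 − 13456)(7210 − 5776)] = √[1874 × 1434] = 1639.3035
r = -1591 / 1639.3035 ≈ -0.971

-0.971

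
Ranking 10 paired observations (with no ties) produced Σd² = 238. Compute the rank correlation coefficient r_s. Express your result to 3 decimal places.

ρ = 1 − 6Σd² / [n(n²−1)] = 1 − 6×238 / (10×99)
  = 1 − 1428/990 = 1 − 1.4424 ≈ -0.442

-0.442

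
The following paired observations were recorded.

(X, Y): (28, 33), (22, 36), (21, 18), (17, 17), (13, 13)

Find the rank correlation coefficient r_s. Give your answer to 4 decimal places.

0.9000

Rank X: 5, 4, 3, 2, 1
Rank Y: 4, 5, 3, 2, 1
d = rank(X) − rank(Y): 1, -1, 0, 0, 0; Σd² = 2
ρ = 1 − 6Σd² / [n(n²−1)] = 1 − 6×2 / (5×24) = 1 − 12/120 ≈ 0.9000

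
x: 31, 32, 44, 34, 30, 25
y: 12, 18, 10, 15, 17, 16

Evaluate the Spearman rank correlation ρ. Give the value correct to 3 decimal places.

-0.486

Rank x: 3, 4, 6, 5, 2, 1
Rank y: 2, 6, 1, 3, 5, 4
d = rank(x) − rank(y): 1, -2, 5, 2, -3, -3; Σd² = 52
ρ = 1 − 6Σd² / [n(n²−1)] = 1 − 6×52 / (6×35) = 1 − 312/210 ≈ -0.486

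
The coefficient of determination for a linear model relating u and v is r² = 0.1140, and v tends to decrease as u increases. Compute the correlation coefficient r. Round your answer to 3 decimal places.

-0.338

|r| = √0.1140 = 0.338
The association is negative, so r = −0.338.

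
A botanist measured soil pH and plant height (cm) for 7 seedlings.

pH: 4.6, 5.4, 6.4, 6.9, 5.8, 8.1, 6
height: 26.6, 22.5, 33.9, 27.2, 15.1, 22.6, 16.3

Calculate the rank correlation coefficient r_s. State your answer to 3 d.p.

Rank pH: 1, 2, 5, 6, 3, 7, 4
Rank height: 5, 3, 7, 6, 1, 4, 2
d = rank(pH) − rank(height): -4, -1, -2, 0, 2, 3, 2; Σd² = 38
ρ = 1 − 6Σd² / [n(n²−1)] = 1 − 6×38 / (7×48) = 1 − 228/336 ≈ 0.321

0.321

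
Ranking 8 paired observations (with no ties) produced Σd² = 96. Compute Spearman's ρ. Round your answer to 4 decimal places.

ρ = 1 − 6Σd² / [n(n²−1)] = 1 − 6×96 / (8×63)
  = 1 − 576/504 = 1 − 1.14286 ≈ -0.1429

-0.1429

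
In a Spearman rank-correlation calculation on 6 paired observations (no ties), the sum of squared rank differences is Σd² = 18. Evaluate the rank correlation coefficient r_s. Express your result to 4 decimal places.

ρ = 1 − 6Σd² / [n(n²−1)] = 1 − 6×18 / (6×35)
  = 1 − 108/210 = 1 − 0.51429 ≈ 0.4857

0.4857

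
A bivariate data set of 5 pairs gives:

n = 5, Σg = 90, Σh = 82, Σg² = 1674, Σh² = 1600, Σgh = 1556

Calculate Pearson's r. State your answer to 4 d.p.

0.6815

r = (nΣgh − ΣgΣh) / √[(nΣg² − (Σg)²)(nΣh² − (Σh)²)]
Numerator: 5×1556 − 90×82 = 400
Denominator: √[(8370 − 8100)(8000 − 6724)] = √[270 × 1276] = 586.9583
r = 400 / 586.9583 ≈ 0.6815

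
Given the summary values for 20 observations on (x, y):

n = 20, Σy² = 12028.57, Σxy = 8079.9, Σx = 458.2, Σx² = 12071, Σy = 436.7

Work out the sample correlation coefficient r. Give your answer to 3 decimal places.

r = (nΣxy − ΣxΣy) / √[(nΣx² − (Σx)²)(nΣy² − (Σy)²)]
Numerator: 20×8079.9 − 458.2×436.7 = -38497.94
Denominator: √[(241420 − 209947.24)(240571.4 − 190706.89)] = √[31472.76 × 49864.51] = 39615.3222
r = -38497.94 / 39615.3222 ≈ -0.972

-0.972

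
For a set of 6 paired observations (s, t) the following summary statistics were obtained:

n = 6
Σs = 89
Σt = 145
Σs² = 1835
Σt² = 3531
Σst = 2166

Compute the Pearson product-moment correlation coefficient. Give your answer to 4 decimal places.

0.1290

r = (nΣst − ΣsΣt) / √[(nΣs² − (Σs)²)(nΣt² − (Σt)²)]
Numerator: 6×2166 − 89×145 = 91
Denominator: √[(11010 − 7921)(21186 − 21025)] = √[3089 × 161] = 705.2156
r = 91 / 705.2156 ≈ 0.1290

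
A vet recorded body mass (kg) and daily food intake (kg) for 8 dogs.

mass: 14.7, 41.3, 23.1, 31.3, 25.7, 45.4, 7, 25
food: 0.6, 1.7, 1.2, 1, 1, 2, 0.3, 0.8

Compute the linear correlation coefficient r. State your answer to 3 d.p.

0.950

n = 8, Σx = 213.5, Σy = 8.6, Σx² = 6830.73, Σy² = 11.42, Σxy = 276.65
nΣxy − ΣxΣy = 2213.2 − 1836.1 = 377.1
nΣx² − (Σx)² = 54645.84 − 45582.25 = 9063.59; nΣy² − (Σy)² = 91.36 − 73.96 = 17.4
r = 377.1 / √(9063.59 × 17.4) = 377.1 / 397.1227 ≈ 0.950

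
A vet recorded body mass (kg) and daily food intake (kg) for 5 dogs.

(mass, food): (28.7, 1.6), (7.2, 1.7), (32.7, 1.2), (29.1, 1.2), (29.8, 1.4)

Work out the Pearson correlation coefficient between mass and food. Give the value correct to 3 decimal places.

n = 5, Σx = 127.5, Σy = 7.1, Σx² = 3679.67, Σy² = 10.29, Σxy = 174.04
nΣxy − ΣxΣy = 870.2 − 905.25 = -35.05
nΣx² − (Σx)² = 18398.35 − 16256.25 = 2142.1; nΣy² − (Σy)² = 51.45 − 50.41 = 1.04
r = -35.05 / √(2142.1 × 1.04) = -35.05 / 47.1994 ≈ -0.743

-0.743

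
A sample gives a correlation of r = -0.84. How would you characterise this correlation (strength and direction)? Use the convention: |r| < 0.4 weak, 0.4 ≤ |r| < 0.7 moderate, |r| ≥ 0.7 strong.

r = -0.84 < 0 so the relationship is negative.
|r| = 0.84, which falls in the strong range.

strong negative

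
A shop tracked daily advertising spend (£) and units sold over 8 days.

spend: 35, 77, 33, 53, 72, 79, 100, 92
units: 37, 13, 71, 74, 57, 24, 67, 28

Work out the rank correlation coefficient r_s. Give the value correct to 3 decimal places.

-0.405

Rank spend: 2, 5, 1, 3, 4, 6, 8, 7
Rank units: 4, 1, 7, 8, 5, 2, 6, 3
d = rank(spend) − rank(units): -2, 4, -6, -5, -1, 4, 2, 4; Σd² = 118
ρ = 1 − 6Σd² / [n(n²−1)] = 1 − 6×118 / (8×63) = 1 − 708/504 ≈ -0.405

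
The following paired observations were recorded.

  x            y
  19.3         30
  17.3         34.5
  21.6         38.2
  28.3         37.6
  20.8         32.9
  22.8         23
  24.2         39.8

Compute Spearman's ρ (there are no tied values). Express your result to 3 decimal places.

Rank x: 2, 1, 4, 7, 3, 5, 6
Rank y: 2, 4, 6, 5, 3, 1, 7
d = rank(x) − rank(y): 0, -3, -2, 2, 0, 4, -1; Σd² = 34
ρ = 1 − 6Σd² / [n(n²−1)] = 1 − 6×34 / (7×48) = 1 − 204/336 ≈ 0.393

0.393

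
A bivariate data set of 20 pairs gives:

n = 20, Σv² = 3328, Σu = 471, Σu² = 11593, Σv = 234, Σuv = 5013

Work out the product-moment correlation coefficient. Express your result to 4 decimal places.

-0.9153

r = (nΣuv − ΣuΣv) / √[(nΣu² − (Σu)²)(nΣv² − (Σv)²)]
Numerator: 20×5013 − 471×234 = -9954
Denominator: √[(231860 − 221841)(66560 − 54756)] = √[10019 × 11804] = 10874.9380
r = -9954 / 10874.9380 ≈ -0.9153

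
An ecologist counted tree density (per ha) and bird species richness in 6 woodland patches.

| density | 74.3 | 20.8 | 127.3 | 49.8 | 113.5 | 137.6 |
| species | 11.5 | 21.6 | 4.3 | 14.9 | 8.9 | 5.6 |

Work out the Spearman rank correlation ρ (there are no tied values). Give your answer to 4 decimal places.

-0.9429

Rank density: 3, 1, 5, 2, 4, 6
Rank species: 4, 6, 1, 5, 3, 2
d = rank(density) − rank(species): -1, -5, 4, -3, 1, 4; Σd² = 68
ρ = 1 − 6Σd² / [n(n²−1)] = 1 − 6×68 / (6×35) = 1 − 408/210 ≈ -0.9429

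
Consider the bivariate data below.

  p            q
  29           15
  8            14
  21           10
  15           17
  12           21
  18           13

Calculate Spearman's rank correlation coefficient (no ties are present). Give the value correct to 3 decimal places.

-0.371

Rank p: 6, 1, 5, 3, 2, 4
Rank q: 4, 3, 1, 5, 6, 2
d = rank(p) − rank(q): 2, -2, 4, -2, -4, 2; Σd² = 48
ρ = 1 − 6Σd² / [n(n²−1)] = 1 − 6×48 / (6×35) = 1 − 288/210 ≈ -0.371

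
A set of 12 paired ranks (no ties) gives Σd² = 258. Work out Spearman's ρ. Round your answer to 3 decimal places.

ρ = 1 − 6Σd² / [n(n²−1)] = 1 − 6×258 / (12×143)
  = 1 − 1548/1716 = 1 − 0.9021 ≈ 0.098

0.098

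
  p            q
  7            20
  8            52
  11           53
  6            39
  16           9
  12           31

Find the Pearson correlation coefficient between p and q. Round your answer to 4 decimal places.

n = 6, Σp = 60, Σq = 204, Σp² = 670, Σq² = 8476, Σpq = 1889
nΣpq − ΣpΣq = 11334 − 12240 = -906
nΣp² − (Σp)² = 4020 − 3600 = 420; nΣq² − (Σq)² = 50856 − 41616 = 9240
r = -906 / √(420 × 9240) = -906 / 1969.9746 ≈ -0.4599

-0.4599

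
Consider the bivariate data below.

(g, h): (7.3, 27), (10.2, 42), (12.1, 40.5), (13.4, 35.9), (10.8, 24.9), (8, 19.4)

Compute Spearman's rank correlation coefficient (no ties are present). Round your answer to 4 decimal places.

0.3714

Rank g: 1, 3, 5, 6, 4, 2
Rank h: 3, 6, 5, 4, 2, 1
d = rank(g) − rank(h): -2, -3, 0, 2, 2, 1; Σd² = 22
ρ = 1 − 6Σd² / [n(n²−1)] = 1 − 6×22 / (6×35) = 1 − 132/210 ≈ 0.3714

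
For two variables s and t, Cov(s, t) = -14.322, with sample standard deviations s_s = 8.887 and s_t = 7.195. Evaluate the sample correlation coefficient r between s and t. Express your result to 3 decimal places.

r = Cov(s,t) / (s_s · s_t) = -14.322 / (8.887 × 7.195)
  = -14.322 / 63.9420 ≈ -0.224

-0.224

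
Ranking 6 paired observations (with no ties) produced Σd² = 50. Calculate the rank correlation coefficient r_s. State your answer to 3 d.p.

-0.429

ρ = 1 − 6Σd² / [n(n²−1)] = 1 − 6×50 / (6×35)
  = 1 − 300/210 = 1 − 1.4286 ≈ -0.429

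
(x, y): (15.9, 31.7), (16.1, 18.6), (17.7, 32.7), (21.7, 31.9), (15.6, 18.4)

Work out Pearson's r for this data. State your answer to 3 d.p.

0.556

n = 5, Σx = 87, Σy = 133.3, Σx² = 1539.56, Σy² = 3776.31, Σxy = 2361.55
nΣxy − ΣxΣy = 11807.75 − 11597.1 = 210.65
nΣx² − (Σx)² = 7697.8 − 7569 = 128.8; nΣy² − (Σy)² = 18881.55 − 17768.89 = 1112.66
r = 210.65 / √(128.8 × 1112.66) = 210.65 / 378.5639 ≈ 0.556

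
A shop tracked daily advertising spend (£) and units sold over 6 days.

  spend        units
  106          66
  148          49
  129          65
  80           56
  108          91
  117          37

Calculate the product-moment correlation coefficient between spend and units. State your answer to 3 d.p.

n = 6, Σx = 688, Σy = 364, Σx² = 81534, Σy² = 23768, Σxy = 41270
nΣxy − ΣxΣy = 247620 − 250432 = -2812
nΣx² − (Σx)² = 489204 − 473344 = 15860; nΣy² − (Σy)² = 142608 − 132496 = 10112
r = -2812 / √(15860 × 10112) = -2812 / 12663.9773 ≈ -0.222

-0.222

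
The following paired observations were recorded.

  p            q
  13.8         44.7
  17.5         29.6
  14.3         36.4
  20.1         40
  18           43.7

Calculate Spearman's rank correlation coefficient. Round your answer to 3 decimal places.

-0.200

Rank p: 1, 3, 2, 5, 4
Rank q: 5, 1, 2, 3, 4
d = rank(p) − rank(q): -4, 2, 0, 2, 0; Σd² = 24
ρ = 1 − 6Σd² / [n(n²−1)] = 1 − 6×24 / (5×24) = 1 − 144/120 ≈ -0.200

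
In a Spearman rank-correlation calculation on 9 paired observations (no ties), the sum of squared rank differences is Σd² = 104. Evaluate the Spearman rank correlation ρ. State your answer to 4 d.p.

0.1333

ρ = 1 − 6Σd² / [n(n²−1)] = 1 − 6×104 / (9×80)
  = 1 − 624/720 = 1 − 0.86667 ≈ 0.1333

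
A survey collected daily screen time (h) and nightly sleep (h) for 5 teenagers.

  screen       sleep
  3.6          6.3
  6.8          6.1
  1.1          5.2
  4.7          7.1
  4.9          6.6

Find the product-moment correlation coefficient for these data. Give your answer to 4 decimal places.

n = 5, Σx = 21.1, Σy = 31.3, Σx² = 106.51, Σy² = 197.91, Σxy = 135.59
nΣxy − ΣxΣy = 677.95 − 660.43 = 17.52
nΣx² − (Σx)² = 532.55 − 445.21 = 87.34; nΣy² − (Σy)² = 989.55 − 979.69 = 9.86
r = 17.52 / √(87.34 × 9.86) = 17.52 / 29.3457 ≈ 0.5970

0.5970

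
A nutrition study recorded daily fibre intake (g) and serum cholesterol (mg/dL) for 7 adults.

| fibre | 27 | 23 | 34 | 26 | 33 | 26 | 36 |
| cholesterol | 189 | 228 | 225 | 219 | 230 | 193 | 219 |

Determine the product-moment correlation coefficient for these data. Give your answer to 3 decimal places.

0.334

n = 7, Σx = 205, Σy = 1503, Σx² = 6151, Σy² = 324401, Σxy = 44183
nΣxy − ΣxΣy = 309281 − 308115 = 1166
nΣx² − (Σx)² = 43057 − 42025 = 1032; nΣy² − (Σy)² = 2270807 − 2259009 = 11798
r = 1166 / √(1032 × 11798) = 1166 / 3489.3461 ≈ 0.334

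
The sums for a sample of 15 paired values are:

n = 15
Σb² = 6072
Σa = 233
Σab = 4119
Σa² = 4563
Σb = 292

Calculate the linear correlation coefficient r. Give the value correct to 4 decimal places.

r = (nΣab − ΣaΣb) / √[(nΣa² − (Σa)²)(nΣb² − (Σb)²)]
Numerator: 15×4119 − 233×292 = -6251
Denominator: √[(68445 − 54289)(91080 − 85264)] = √[14156 × 5816] = 9073.6595
r = -6251 / 9073.6595 ≈ -0.6889

-0.6889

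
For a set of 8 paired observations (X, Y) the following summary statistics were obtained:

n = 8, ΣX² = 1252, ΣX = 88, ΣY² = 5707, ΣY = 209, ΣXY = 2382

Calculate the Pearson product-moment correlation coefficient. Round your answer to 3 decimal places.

0.313

r = (nΣXY − ΣXΣY) / √[(nΣX² − (ΣX)²)(nΣY² − (ΣY)²)]
Numerator: 8×2382 − 88×209 = 664
Denominator: √[(10016 − 7744)(45656 − 43681)] = √[2272 × 1975] = 2118.3012
r = 664 / 2118.3012 ≈ 0.313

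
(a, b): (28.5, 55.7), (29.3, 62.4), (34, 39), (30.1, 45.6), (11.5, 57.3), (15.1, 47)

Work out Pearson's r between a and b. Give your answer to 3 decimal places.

n = 6, Σa = 148.5, Σb = 307, Σa² = 4093.01, Σb² = 16088.9, Σab = 7482.98
nΣab − ΣaΣb = 44897.88 − 45589.5 = -691.62
nΣa² − (Σa)² = 24558.06 − 22052.25 = 2505.81; nΣb² − (Σb)² = 96533.4 − 94249 = 2284.4
r = -691.62 / √(2505.81 × 2284.4) = -691.62 / 2392.5452 ≈ -0.289

-0.289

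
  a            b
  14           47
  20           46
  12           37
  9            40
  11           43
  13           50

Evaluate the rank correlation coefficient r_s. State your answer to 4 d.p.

0.6000

Rank a: 5, 6, 3, 1, 2, 4
Rank b: 5, 4, 1, 2, 3, 6
d = rank(a) − rank(b): 0, 2, 2, -1, -1, -2; Σd² = 14
ρ = 1 − 6Σd² / [n(n²−1)] = 1 − 6×14 / (6×35) = 1 − 84/210 ≈ 0.6000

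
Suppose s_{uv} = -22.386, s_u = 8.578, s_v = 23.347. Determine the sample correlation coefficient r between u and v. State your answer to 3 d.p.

-0.112

r = Cov(u,v) / (s_u · s_v) = -22.386 / (8.578 × 23.347)
  = -22.386 / 200.2706 ≈ -0.112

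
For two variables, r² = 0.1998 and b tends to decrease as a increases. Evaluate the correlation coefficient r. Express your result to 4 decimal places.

-0.4470

|r| = √0.1998 = 0.4470
The association is negative, so r = −0.4470.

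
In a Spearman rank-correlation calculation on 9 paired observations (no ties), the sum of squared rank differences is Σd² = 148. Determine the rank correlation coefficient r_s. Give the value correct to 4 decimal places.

-0.2333

ρ = 1 − 6Σd² / [n(n²−1)] = 1 − 6×148 / (9×80)
  = 1 − 888/720 = 1 − 1.23333 ≈ -0.2333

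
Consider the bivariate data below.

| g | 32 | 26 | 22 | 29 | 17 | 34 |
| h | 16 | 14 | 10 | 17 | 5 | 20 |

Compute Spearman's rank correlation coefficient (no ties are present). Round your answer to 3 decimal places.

0.943

Rank g: 5, 3, 2, 4, 1, 6
Rank h: 4, 3, 2, 5, 1, 6
d = rank(g) − rank(h): 1, 0, 0, -1, 0, 0; Σd² = 2
ρ = 1 − 6Σd² / [n(n²−1)] = 1 − 6×2 / (6×35) = 1 − 12/210 ≈ 0.943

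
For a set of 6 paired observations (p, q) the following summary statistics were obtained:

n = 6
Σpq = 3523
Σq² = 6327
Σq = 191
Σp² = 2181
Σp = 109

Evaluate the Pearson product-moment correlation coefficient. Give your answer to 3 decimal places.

0.239

r = (nΣpq − ΣpΣq) / √[(nΣp² − (Σp)²)(nΣq² − (Σq)²)]
Numerator: 6×3523 − 109×191 = 319
Denominator: √[(13086 − 11881)(37962 − 36481)] = √[1205 × 1481] = 1335.8911
r = 319 / 1335.8911 ≈ 0.239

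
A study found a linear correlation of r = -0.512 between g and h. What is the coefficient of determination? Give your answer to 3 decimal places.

0.262

r² = (-0.512)² = 0.262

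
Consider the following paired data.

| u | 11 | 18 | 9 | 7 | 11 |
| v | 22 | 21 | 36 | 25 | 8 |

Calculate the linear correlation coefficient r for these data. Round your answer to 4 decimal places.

-0.2853

n = 5, Σu = 56, Σv = 112, Σu² = 696, Σv² = 2910, Σuv = 1207
nΣuv − ΣuΣv = 6035 − 6272 = -237
nΣu² − (Σu)² = 3480 − 3136 = 344; nΣv² − (Σv)² = 14550 − 12544 = 2006
r = -237 / √(344 × 2006) = -237 / 830.7009 ≈ -0.2853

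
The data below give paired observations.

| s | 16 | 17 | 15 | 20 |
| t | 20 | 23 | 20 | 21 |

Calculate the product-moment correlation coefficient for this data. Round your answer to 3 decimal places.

n = 4, Σs = 68, Σt = 84, Σs² = 1170, Σt² = 1770, Σst = 1431
nΣst − ΣsΣt = 5724 − 5712 = 12
nΣs² − (Σs)² = 4680 − 4624 = 56; nΣt² − (Σt)² = 7080 − 7056 = 24
r = 12 / √(56 × 24) = 12 / 36.6606 ≈ 0.327

0.327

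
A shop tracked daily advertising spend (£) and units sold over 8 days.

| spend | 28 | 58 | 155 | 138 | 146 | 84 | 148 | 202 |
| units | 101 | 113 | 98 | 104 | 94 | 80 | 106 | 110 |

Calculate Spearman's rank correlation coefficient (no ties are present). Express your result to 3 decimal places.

Rank spend: 1, 2, 7, 4, 5, 3, 6, 8
Rank units: 4, 8, 3, 5, 2, 1, 6, 7
d = rank(spend) − rank(units): -3, -6, 4, -1, 3, 2, 0, 1; Σd² = 76
ρ = 1 − 6Σd² / [n(n²−1)] = 1 − 6×76 / (8×63) = 1 − 456/504 ≈ 0.095

0.095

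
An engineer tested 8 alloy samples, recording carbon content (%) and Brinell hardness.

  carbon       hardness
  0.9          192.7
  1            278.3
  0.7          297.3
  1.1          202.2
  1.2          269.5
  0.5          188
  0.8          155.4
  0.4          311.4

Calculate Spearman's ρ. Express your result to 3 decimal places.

-0.143

Rank carbon: 5, 6, 3, 7, 8, 2, 4, 1
Rank hardness: 3, 6, 7, 4, 5, 2, 1, 8
d = rank(carbon) − rank(hardness): 2, 0, -4, 3, 3, 0, 3, -7; Σd² = 96
ρ = 1 − 6Σd² / [n(n²−1)] = 1 − 6×96 / (8×63) = 1 − 576/504 ≈ -0.143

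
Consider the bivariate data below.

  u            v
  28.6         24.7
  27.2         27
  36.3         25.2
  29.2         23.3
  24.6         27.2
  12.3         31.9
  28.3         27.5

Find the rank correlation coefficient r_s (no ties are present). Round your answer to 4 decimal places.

Rank u: 5, 3, 7, 6, 2, 1, 4
Rank v: 2, 4, 3, 1, 5, 7, 6
d = rank(u) − rank(v): 3, -1, 4, 5, -3, -6, -2; Σd² = 100
ρ = 1 − 6Σd² / [n(n²−1)] = 1 − 6×100 / (7×48) = 1 − 600/336 ≈ -0.7857

-0.7857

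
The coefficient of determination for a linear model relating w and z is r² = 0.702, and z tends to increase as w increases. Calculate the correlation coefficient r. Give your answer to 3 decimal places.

0.838

|r| = √0.702 = 0.838
The association is positive, so r = 0.838.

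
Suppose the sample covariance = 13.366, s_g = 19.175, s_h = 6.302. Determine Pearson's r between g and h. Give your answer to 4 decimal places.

0.1106

r = Cov(g,h) / (s_g · s_h) = 13.366 / (19.175 × 6.302)
  = 13.366 / 120.8409 ≈ 0.1106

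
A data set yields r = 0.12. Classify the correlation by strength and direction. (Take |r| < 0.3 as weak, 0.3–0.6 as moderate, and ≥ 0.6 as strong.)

r = 0.12 > 0 so the relationship is positive.
|r| = 0.12, which falls in the weak range.

weak positive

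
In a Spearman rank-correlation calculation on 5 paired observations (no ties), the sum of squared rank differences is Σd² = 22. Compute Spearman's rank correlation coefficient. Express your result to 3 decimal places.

-0.100

ρ = 1 − 6Σd² / [n(n²−1)] = 1 − 6×22 / (5×24)
  = 1 − 132/120 = 1 − 1.1000 ≈ -0.100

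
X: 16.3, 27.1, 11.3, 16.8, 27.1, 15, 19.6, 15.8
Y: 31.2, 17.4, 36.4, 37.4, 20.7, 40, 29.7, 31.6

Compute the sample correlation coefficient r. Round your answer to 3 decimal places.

-0.912

n = 8, ΣX = 149, ΣY = 244.4, ΣX² = 3003.24, ΣY² = 7909.06, ΣXY = 4262.11
nΣXY − ΣXΣY = 34096.88 − 36415.6 = -2318.72
nΣX² − (ΣX)² = 24025.92 − 22201 = 1824.92; nΣY² − (ΣY)² = 63272.48 − 59731.36 = 3541.12
r = -2318.72 / √(1824.92 × 3541.12) = -2318.72 / 2542.0977 ≈ -0.912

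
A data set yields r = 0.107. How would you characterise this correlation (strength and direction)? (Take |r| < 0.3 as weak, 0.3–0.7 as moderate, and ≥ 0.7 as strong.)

weak positive

r = 0.107 > 0 so the relationship is positive.
|r| = 0.107, which falls in the weak range.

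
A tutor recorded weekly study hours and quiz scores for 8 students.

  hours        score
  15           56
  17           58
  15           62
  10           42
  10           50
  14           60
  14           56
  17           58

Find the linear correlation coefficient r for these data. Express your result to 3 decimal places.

0.802

n = 8, Σx = 112, Σy = 442, Σx² = 1620, Σy² = 24708, Σxy = 6286
nΣxy − ΣxΣy = 50288 − 49504 = 784
nΣx² − (Σx)² = 12960 − 12544 = 416; nΣy² − (Σy)² = 197664 − 195364 = 2300
r = 784 / √(416 × 2300) = 784 / 978.1615 ≈ 0.802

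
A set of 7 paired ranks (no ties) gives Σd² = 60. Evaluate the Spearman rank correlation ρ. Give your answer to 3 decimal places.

ρ = 1 − 6Σd² / [n(n²−1)] = 1 − 6×60 / (7×48)
  = 1 − 360/336 = 1 − 1.0714 ≈ -0.071

-0.071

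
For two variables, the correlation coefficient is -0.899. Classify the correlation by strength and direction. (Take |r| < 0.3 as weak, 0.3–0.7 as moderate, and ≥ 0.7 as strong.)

r = -0.899 < 0 so the relationship is negative.
|r| = 0.899, which falls in the strong range.

strong negative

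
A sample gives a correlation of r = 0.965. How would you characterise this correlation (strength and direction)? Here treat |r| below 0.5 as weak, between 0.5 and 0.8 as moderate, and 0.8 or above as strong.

strong positive

r = 0.965 > 0 so the relationship is positive.
|r| = 0.965, which falls in the strong range.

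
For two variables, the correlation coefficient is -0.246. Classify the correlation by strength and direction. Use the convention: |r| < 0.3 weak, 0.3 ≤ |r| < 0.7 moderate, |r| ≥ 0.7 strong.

weak negative

r = -0.246 < 0 so the relationship is negative.
|r| = 0.246, which falls in the weak range.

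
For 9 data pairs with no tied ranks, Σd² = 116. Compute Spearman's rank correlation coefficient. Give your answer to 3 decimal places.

ρ = 1 − 6Σd² / [n(n²−1)] = 1 − 6×116 / (9×80)
  = 1 − 696/720 = 1 − 0.9667 ≈ 0.033

0.033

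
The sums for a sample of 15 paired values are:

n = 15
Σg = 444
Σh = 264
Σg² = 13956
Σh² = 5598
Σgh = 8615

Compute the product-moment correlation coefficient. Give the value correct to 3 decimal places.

0.910

r = (nΣgh − ΣgΣh) / √[(nΣg² − (Σg)²)(nΣh² − (Σh)²)]
Numerator: 15×8615 − 444×264 = 12009
Denominator: √[(209340 − 197136)(83970 − 69696)] = √[12204 × 14274] = 13198.4808
r = 12009 / 13198.4808 ≈ 0.910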